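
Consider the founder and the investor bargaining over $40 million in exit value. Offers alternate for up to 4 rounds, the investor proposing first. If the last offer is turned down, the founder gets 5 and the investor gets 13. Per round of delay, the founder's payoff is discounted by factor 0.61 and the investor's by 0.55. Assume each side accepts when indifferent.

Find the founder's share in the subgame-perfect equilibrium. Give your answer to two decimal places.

16.51

Round 4 (the founder proposes): the investor gets 13 if talks fail, so the founder offers 13 and keeps 27.
Round 3 (the investor proposes): the founder can get 27 next round, worth 0.61 × 27 = 16.47 now. The investor offers 16.47 and keeps 40 − 16.47 = 23.53.
Round 2 (the founder proposes): the investor can get 23.53 next round, worth 0.55 × 23.53 = 12.9415 now; the founder offers that and keeps 27.0585.
Round 1 (the investor proposes): the founder can get 27.0585 next round, worth 0.61 × 27.0585 = 16.505685 now. The investor offers 16.505685 and keeps 40 − 16.505685 = 23.494315.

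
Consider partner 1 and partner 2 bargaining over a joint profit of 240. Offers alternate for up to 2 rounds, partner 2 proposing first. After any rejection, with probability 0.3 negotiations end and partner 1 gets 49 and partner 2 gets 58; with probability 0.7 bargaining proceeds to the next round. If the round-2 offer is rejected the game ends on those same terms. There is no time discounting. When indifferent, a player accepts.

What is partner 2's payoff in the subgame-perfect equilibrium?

By backward induction:
Round 2 (partner 1 proposes): partner 2 gets 58 if talks fail, so partner 1 offers 58 and keeps 182.
Round 1 (partner 2 proposes): rejecting gives partner 1 an expected 0.7 × 182 + 0.3 × 49 = 142.1. Partner 2 offers 142.1 and keeps 240 − 142.1 = 97.9.

97.9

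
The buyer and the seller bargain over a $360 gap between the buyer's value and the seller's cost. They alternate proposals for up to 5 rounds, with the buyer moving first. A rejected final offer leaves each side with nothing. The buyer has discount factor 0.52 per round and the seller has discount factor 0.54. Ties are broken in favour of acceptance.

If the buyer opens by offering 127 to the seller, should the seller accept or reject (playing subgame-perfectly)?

Round 5 (the buyer proposes): the seller will accept anything ≥ 0, so the buyer offers 0 and keeps 360.
Round 4 (the seller proposes): the buyer can get 360 next round, worth 0.52 × 360 = 187.2 now, so the seller offers 187.2, keeping 172.8.
Round 3 (the buyer proposes): the seller can get 172.8 next round, worth 0.54 × 172.8 = 93.312 now, so the buyer offers 93.312, keeping 266.688.
Round 2 (the seller proposes): the buyer can get 266.688 next round, worth 0.52 × 266.688 = 138.67776 now, so the seller offers 138.67776, keeping 221.32224.
So by rejecting in round 1, the seller gets 221.32224 next round, worth 0.54 × 221.32224 = 119.5140096 now.
Offer 127 ≥ 119.5140096, so the seller accepts.

Accept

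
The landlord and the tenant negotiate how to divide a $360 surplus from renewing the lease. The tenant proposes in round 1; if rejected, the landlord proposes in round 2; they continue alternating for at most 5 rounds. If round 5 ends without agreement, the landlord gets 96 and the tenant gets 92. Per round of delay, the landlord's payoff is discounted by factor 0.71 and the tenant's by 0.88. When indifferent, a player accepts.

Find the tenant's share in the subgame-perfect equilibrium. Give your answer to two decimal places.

Round 5 (the tenant proposes): the landlord gets 96 if talks fail, so the tenant offers 96 and keeps 264.
Round 4 (the landlord proposes): the tenant can get 264 next round, worth 0.88 × 264 = 232.32 now, so the landlord offers 232.32, keeping 127.68.
Round 3 (the tenant proposes): the landlord can get 127.68 next round, worth 0.71 × 127.68 = 90.6528 now; the tenant offers that and keeps 269.3472.
Round 2 (the landlord proposes): the tenant can get 269.3472 next round, worth 0.88 × 269.3472 = 237.025536 now; the landlord offers that and keeps 122.974464.
Round 1 (the tenant proposes): the landlord can get 122.974464 next round, worth 0.71 × 122.974464 = 87.31186944 now. The tenant offers 87.31186944 and keeps 360 − 87.31186944 = 272.68813056.

272.69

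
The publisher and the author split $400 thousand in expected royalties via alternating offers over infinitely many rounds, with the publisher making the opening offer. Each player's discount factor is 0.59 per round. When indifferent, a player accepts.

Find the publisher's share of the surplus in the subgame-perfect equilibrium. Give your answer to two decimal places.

251.57

In a stationary SPE each proposer offers the other exactly their discounted continuation value.
If the publisher keeps x when proposing and the author keeps y when proposing, then x = 400 − 0.59y and y = 400 − 0.59x.
Solving: x = 400(1 − 0.59) / (1 − 0.59·0.59) = 164 / 0.6519 ≈ 251.5723.
The author gets 400 − 251.5723 ≈ 148.4277.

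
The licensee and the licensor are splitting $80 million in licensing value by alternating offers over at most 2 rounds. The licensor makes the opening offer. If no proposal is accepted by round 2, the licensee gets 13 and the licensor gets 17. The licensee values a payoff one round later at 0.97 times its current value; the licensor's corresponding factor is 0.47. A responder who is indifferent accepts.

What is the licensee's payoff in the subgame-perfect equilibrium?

Round 2 (the licensee proposes): the licensor gets 17 if talks fail, so the licensee offers 17 and keeps 63.
Round 1 (the licensor proposes): the licensee can get 63 next round, worth 0.97 × 63 = 61.11 now; the licensor offers that and keeps 18.89.

61.11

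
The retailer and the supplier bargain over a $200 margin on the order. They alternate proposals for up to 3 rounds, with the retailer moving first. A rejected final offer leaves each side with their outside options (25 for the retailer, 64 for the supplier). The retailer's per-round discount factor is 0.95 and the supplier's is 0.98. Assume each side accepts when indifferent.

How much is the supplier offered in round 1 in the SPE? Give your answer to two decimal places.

Round 3 (the retailer proposes): the supplier gets 64 if talks fail, so the retailer offers 64 and keeps 136.
Round 2 (the supplier proposes): the retailer can get 136 next round, worth 0.95 × 136 = 129.2 now, so the supplier offers 129.2, keeping 70.8.
Round 1 (the retailer proposes): the supplier can get 70.8 next round, worth 0.98 × 70.8 = 69.384 now; the retailer offers that and keeps 130.616.

69.38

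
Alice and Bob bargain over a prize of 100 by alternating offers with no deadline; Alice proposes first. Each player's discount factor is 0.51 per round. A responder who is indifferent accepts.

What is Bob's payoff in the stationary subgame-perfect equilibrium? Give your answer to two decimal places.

33.77

In a stationary SPE each proposer offers the other exactly their discounted continuation value.
If Alice keeps x when proposing and Bob keeps y when proposing, then x = 100 − 0.51y and y = 100 − 0.51x.
Solving: x = 100(1 − 0.51) / (1 − 0.51·0.51) = 49 / 0.7399 ≈ 66.2252.
Bob gets 100 − 66.2252 ≈ 33.7748.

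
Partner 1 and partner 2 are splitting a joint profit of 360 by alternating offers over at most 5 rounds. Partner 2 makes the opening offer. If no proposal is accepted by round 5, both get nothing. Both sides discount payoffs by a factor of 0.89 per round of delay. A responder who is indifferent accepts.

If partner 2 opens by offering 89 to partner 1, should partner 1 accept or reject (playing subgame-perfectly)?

Round 5 (partner 2 proposes): rejection yields 0 for partner 1; partner 2 offers 0 and keeps 360.
Round 4 (partner 1 proposes): partner 2 can get 360 next round, worth 0.89 × 360 = 320.4 now, so partner 1 offers 320.4, keeping 39.6.
Round 3 (partner 2 proposes): partner 1 can get 39.6 next round, worth 0.89 × 39.6 = 35.244 now. Partner 2 offers 35.244 and keeps 360 − 35.244 = 324.756.
Round 2 (partner 1 proposes): partner 2 can get 324.756 next round, worth 0.89 × 324.756 = 289.03284 now; partner 1 offers that and keeps 70.96716.
So by rejecting in round 1, partner 1 gets 70.96716 next round, worth 0.89 × 70.96716 = 63.1607724 now.
Offer 89 ≥ 63.1607724, so partner 1 accepts.

Accept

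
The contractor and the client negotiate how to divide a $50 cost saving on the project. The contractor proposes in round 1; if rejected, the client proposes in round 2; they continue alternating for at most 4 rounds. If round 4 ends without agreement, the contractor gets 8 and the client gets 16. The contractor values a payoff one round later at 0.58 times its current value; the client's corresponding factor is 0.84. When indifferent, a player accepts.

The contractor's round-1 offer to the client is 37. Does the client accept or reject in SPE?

Round 4 (the client proposes): the contractor gets 8 if talks fail, so the client offers 8 and keeps 42.
Round 3 (the contractor proposes): the client can get 42 next round, worth 0.84 × 42 = 35.28 now. The contractor offers 35.28 and keeps 50 − 35.28 = 14.72.
Round 2 (the client proposes): the contractor can get 14.72 next round, worth 0.58 × 14.72 = 8.5376 now, so the client offers 8.5376, keeping 41.4624.
So by rejecting in round 1, the client gets 41.4624 next round, worth 0.84 × 41.4624 = 34.828416 now.
Offer 37 ≥ 34.828416, so the client accepts.

Accept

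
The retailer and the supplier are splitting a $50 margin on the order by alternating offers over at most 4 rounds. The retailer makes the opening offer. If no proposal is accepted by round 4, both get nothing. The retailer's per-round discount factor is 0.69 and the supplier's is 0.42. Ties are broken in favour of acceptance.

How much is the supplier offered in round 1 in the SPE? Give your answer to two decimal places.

12.60

Round 4 (the supplier proposes): rejection yields 0 for the retailer; the supplier offers 0 and keeps 50.
Round 3 (the retailer proposes): the supplier can get 50 next round, worth 0.42 × 50 = 21 now, so the retailer offers 21, keeping 29.
Round 2 (the supplier proposes): the retailer can get 29 next round, worth 0.69 × 29 = 20.01 now; the supplier offers that and keeps 29.99.
Round 1 (the retailer proposes): the supplier can get 29.99 next round, worth 0.42 × 29.99 = 12.5958 now. The retailer offers 12.5958 and keeps 50 − 12.5958 = 37.4042.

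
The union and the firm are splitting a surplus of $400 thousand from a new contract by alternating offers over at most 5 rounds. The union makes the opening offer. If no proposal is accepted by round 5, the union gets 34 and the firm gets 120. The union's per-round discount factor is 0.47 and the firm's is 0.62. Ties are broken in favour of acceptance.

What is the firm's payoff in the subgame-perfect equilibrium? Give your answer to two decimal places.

Round 5 (the union proposes): the firm gets 120 if talks fail, so the union offers 120 and keeps 280.
Round 4 (the firm proposes): the union can get 280 next round, worth 0.47 × 280 = 131.6 now, so the firm offers 131.6, keeping 268.4.
Round 3 (the union proposes): the firm can get 268.4 next round, worth 0.62 × 268.4 = 166.408 now. The union offers 166.408 and keeps 400 − 166.408 = 233.592.
Round 2 (the firm proposes): the union can get 233.592 next round, worth 0.47 × 233.592 = 109.78824 now; the firm offers that and keeps 290.21176.
Round 1 (the union proposes): the firm can get 290.21176 next round, worth 0.62 × 290.21176 = 179.9312912 now. The union offers 179.9312912 and keeps 400 − 179.9312912 = 220.0687088.

179.93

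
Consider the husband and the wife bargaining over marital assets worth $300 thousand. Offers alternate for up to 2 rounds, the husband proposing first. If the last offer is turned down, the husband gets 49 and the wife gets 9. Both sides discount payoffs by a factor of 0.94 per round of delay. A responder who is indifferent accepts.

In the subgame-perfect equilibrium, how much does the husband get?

64.06

Solve by backward induction from round 2.
Round 2 (the wife proposes): the husband gets 49 if talks fail, so the wife offers 49 and keeps 251.
Round 1 (the husband proposes): the wife can get 251 next round, worth 0.94 × 251 = 235.94 now. The husband offers 235.94 and keeps 300 − 235.94 = 64.06.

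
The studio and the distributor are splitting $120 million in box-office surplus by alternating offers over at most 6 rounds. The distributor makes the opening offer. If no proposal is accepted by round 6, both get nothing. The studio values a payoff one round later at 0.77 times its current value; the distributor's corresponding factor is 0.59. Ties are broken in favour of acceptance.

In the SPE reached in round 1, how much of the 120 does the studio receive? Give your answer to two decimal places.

Round 6 (the studio proposes): the distributor will accept anything ≥ 0, so the studio offers 0 and keeps 120.
Round 5 (the distributor proposes): the studio can get 120 next round, worth 0.77 × 120 = 92.4 now. The distributor offers 92.4 and keeps 120 − 92.4 = 27.6.
Round 4 (the studio proposes): the distributor can get 27.6 next round, worth 0.59 × 27.6 = 16.284 now. The studio offers 16.284 and keeps 120 − 16.284 = 103.716.
Round 3 (the distributor proposes): the studio can get 103.716 next round, worth 0.77 × 103.716 = 79.86132 now, so the distributor offers 79.86132, keeping 40.13868.
Round 2 (the studio proposes): the distributor can get 40.13868 next round, worth 0.59 × 40.13868 = 23.6818212 now. The studio offers 23.6818212 and keeps 120 − 23.6818212 = 96.3181788.
Round 1 (the distributor proposes): the studio can get 96.3181788 next round, worth 0.77 × 96.3181788 = 74.164997676 now. The distributor offers 74.164997676 and keeps 120 − 74.164997676 = 45.835002324.

74.16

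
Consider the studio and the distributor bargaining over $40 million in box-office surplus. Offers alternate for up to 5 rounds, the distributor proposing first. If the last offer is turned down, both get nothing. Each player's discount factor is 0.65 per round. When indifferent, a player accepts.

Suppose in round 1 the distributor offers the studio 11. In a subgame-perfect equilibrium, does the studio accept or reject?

Reject

Work out the studio's continuation value if the offer is rejected.
Round 5 (the distributor proposes): the studio will accept anything ≥ 0, so the distributor offers 0 and keeps 40.
Round 4 (the studio proposes): the distributor can get 40 next round, worth 0.65 × 40 = 26 now; the studio offers that and keeps 14.
Round 3 (the distributor proposes): the studio can get 14 next round, worth 0.65 × 14 = 9.1 now. The distributor offers 9.1 and keeps 40 − 9.1 = 30.9.
Round 2 (the studio proposes): the distributor can get 30.9 next round, worth 0.65 × 30.9 = 20.085 now, so the studio offers 20.085, keeping 19.915.
So by rejecting in round 1, the studio gets 19.915 next round, worth 0.65 × 19.915 = 12.94475 now.
Offer 11 < 12.94475, so the studio rejects.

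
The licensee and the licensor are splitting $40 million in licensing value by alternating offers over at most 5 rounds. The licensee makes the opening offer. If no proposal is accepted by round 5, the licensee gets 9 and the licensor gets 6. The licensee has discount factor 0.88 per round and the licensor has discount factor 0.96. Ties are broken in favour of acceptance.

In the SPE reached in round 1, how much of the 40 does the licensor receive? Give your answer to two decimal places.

Round 5 (the licensee proposes): the licensor gets 6 if talks fail, so the licensee offers 6 and keeps 34.
Round 4 (the licensor proposes): the licensee can get 34 next round, worth 0.88 × 34 = 29.92 now. The licensor offers 29.92 and keeps 40 − 29.92 = 10.08.
Round 3 (the licensee proposes): the licensor can get 10.08 next round, worth 0.96 × 10.08 = 9.6768 now. The licensee offers 9.6768 and keeps 40 − 9.6768 = 30.3232.
Round 2 (the licensor proposes): the licensee can get 30.3232 next round, worth 0.88 × 30.3232 = 26.684416 now, so the licensor offers 26.684416, keeping 13.315584.
Round 1 (the licensee proposes): the licensor can get 13.315584 next round, worth 0.96 × 13.315584 = 12.78296064 now. The licensee offers 12.78296064 and keeps 40 − 12.78296064 = 27.21703936.

12.78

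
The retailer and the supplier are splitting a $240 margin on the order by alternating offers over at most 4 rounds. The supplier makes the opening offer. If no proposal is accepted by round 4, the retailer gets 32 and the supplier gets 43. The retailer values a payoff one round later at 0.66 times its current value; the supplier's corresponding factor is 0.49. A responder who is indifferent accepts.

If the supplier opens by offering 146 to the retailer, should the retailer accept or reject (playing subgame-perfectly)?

Accept

Work out the retailer's continuation value if the offer is rejected.
Round 4 (the retailer proposes): the supplier gets 43 if talks fail, so the retailer offers 43 and keeps 197.
Round 3 (the supplier proposes): the retailer can get 197 next round, worth 0.66 × 197 = 130.02 now, so the supplier offers 130.02, keeping 109.98.
Round 2 (the retailer proposes): the supplier can get 109.98 next round, worth 0.49 × 109.98 = 53.8902 now; the retailer offers that and keeps 186.1098.
So by rejecting in round 1, the retailer gets 186.1098 next round, worth 0.66 × 186.1098 = 122.832468 now.
Offer 146 ≥ 122.832468, so the retailer accepts.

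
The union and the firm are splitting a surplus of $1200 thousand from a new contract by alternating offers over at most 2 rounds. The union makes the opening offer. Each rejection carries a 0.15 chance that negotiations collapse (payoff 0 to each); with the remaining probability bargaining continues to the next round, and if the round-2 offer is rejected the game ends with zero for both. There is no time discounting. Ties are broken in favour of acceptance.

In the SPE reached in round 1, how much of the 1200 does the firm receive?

Round 2 (the firm proposes): the union will accept anything ≥ 0, so the firm offers 0 and keeps 1200.
Round 1 (the union proposes): rejecting gives the firm an expected 0.85 × 1200 = 1020; the union offers that and keeps 180.

1020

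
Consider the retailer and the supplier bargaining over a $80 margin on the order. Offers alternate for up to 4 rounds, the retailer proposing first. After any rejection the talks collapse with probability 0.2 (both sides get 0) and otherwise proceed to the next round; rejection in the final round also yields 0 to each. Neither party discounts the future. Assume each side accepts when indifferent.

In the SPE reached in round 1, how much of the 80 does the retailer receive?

By backward induction:
Round 4 (the supplier proposes): the retailer will accept anything ≥ 0, so the supplier offers 0 and keeps 80.
Round 3 (the retailer proposes): rejecting gives the supplier an expected 0.8 × 80 = 64. The retailer offers 64 and keeps 80 − 64 = 16.
Round 2 (the supplier proposes): rejecting gives the retailer an expected 0.8 × 16 = 12.8, so the supplier offers 12.8, keeping 67.2.
Round 1 (the retailer proposes): rejecting gives the supplier an expected 0.8 × 67.2 = 53.76; the retailer offers that and keeps 26.24.

26.24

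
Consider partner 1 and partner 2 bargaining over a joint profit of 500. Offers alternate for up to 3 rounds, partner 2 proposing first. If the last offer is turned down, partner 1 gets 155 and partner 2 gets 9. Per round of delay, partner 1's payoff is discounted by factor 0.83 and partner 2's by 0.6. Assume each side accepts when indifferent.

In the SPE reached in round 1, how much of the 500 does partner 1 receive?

243.19

Round 3 (partner 2 proposes): partner 1 gets 155 if talks fail, so partner 2 offers 155 and keeps 345.
Round 2 (partner 1 proposes): partner 2 can get 345 next round, worth 0.6 × 345 = 207 now; partner 1 offers that and keeps 293.
Round 1 (partner 2 proposes): partner 1 can get 293 next round, worth 0.83 × 293 = 243.19 now, so partner 2 offers 243.19, keeping 256.81.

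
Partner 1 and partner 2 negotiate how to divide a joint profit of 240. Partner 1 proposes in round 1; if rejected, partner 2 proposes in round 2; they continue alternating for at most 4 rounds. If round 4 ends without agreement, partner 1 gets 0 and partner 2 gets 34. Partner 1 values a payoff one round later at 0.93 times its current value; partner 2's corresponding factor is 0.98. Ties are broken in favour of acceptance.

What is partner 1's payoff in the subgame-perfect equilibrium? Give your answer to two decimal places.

By backward induction:
Round 4 (partner 2 proposes): partner 1 will accept anything ≥ 0, so partner 2 offers 0 and keeps 240.
Round 3 (partner 1 proposes): partner 2 can get 240 next round, worth 0.98 × 240 = 235.2 now, so partner 1 offers 235.2, keeping 4.8.
Round 2 (partner 2 proposes): partner 1 can get 4.8 next round, worth 0.93 × 4.8 = 4.464 now. Partner 2 offers 4.464 and keeps 240 − 4.464 = 235.536.
Round 1 (partner 1 proposes): partner 2 can get 235.536 next round, worth 0.98 × 235.536 = 230.82528 now. Partner 1 offers 230.82528 and keeps 240 − 230.82528 = 9.17472.

9.17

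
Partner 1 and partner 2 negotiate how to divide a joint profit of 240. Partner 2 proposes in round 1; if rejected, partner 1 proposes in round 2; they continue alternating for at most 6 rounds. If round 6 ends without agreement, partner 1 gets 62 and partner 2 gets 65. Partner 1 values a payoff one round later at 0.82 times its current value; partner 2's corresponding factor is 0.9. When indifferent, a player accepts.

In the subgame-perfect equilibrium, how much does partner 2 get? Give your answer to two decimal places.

Round 6 (partner 1 proposes): partner 2 gets 65 if talks fail, so partner 1 offers 65 and keeps 175.
Round 5 (partner 2 proposes): partner 1 can get 175 next round, worth 0.82 × 175 = 143.5 now. Partner 2 offers 143.5 and keeps 240 − 143.5 = 96.5.
Round 4 (partner 1 proposes): partner 2 can get 96.5 next round, worth 0.9 × 96.5 = 86.85 now; partner 1 offers that and keeps 153.15.
Round 3 (partner 2 proposes): partner 1 can get 153.15 next round, worth 0.82 × 153.15 = 125.583 now. Partner 2 offers 125.583 and keeps 240 − 125.583 = 114.417.
Round 2 (partner 1 proposes): partner 2 can get 114.417 next round, worth 0.9 × 114.417 = 102.9753 now. Partner 1 offers 102.9753 and keeps 240 − 102.9753 = 137.0247.
Round 1 (partner 2 proposes): partner 1 can get 137.0247 next round, worth 0.82 × 137.0247 = 112.360254 now. Partner 2 offers 112.360254 and keeps 240 − 112.360254 = 127.639746.

127.64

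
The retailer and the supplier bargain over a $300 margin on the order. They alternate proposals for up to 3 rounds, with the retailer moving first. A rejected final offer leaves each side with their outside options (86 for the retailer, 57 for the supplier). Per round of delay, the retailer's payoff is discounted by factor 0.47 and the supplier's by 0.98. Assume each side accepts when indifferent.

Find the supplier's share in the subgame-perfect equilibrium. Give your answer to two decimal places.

182.07

Round 3 (the retailer proposes): the supplier gets 57 if talks fail, so the retailer offers 57 and keeps 243.
Round 2 (the supplier proposes): the retailer can get 243 next round, worth 0.47 × 243 = 114.21 now; the supplier offers that and keeps 185.79.
Round 1 (the retailer proposes): the supplier can get 185.79 next round, worth 0.98 × 185.79 = 182.0742 now, so the retailer offers 182.0742, keeping 117.9258.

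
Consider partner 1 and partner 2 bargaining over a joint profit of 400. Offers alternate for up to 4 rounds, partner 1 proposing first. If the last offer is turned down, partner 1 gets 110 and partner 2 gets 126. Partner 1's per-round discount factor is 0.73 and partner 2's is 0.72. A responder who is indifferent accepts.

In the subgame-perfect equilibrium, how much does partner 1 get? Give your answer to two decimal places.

212.49

Round 4 (partner 2 proposes): partner 1 gets 110 if talks fail, so partner 2 offers 110 and keeps 290.
Round 3 (partner 1 proposes): partner 2 can get 290 next round, worth 0.72 × 290 = 208.8 now, so partner 1 offers 208.8, keeping 191.2.
Round 2 (partner 2 proposes): partner 1 can get 191.2 next round, worth 0.73 × 191.2 = 139.576 now. Partner 2 offers 139.576 and keeps 400 − 139.576 = 260.424.
Round 1 (partner 1 proposes): partner 2 can get 260.424 next round, worth 0.72 × 260.424 = 187.50528 now. Partner 1 offers 187.50528 and keeps 400 − 187.50528 = 212.49472.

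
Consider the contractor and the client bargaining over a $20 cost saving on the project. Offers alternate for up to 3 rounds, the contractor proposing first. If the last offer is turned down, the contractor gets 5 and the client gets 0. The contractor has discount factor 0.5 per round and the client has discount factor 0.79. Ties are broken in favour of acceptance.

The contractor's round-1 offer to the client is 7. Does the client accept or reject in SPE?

Reject

Round 3 (the contractor proposes): the client will accept anything ≥ 0, so the contractor offers 0 and keeps 20.
Round 2 (the client proposes): the contractor can get 20 next round, worth 0.5 × 20 = 10 now; the client offers that and keeps 10.
So by rejecting in round 1, the client gets 10 next round, worth 0.79 × 10 = 7.9 now.
Offer 7 < 7.9, so the client rejects.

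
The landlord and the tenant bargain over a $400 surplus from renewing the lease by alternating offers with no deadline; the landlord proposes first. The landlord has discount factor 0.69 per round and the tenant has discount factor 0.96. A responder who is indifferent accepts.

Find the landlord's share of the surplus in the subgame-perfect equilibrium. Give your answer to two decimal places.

47.39

In a stationary SPE each proposer offers the other exactly their discounted continuation value.
If the landlord keeps x when proposing and the tenant keeps y when proposing, then x = 400 − 0.96y and y = 400 − 0.69x.
Solving: x = 400(1 − 0.96) / (1 − 0.69·0.96) = 16 / 0.3376 ≈ 47.3934.
The tenant gets 400 − 47.3934 ≈ 352.6066.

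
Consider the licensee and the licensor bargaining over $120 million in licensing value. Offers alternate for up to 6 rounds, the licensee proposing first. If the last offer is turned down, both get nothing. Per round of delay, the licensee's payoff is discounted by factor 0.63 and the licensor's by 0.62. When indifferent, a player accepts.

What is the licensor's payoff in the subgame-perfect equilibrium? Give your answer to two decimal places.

49.63

Round 6 (the licensor proposes): the licensee will accept anything ≥ 0, so the licensor offers 0 and keeps 120.
Round 5 (the licensee proposes): the licensor can get 120 next round, worth 0.62 × 120 = 74.4 now. The licensee offers 74.4 and keeps 120 − 74.4 = 45.6.
Round 4 (the licensor proposes): the licensee can get 45.6 next round, worth 0.63 × 45.6 = 28.728 now; the licensor offers that and keeps 91.272.
Round 3 (the licensee proposes): the licensor can get 91.272 next round, worth 0.62 × 91.272 = 56.58864 now, so the licensee offers 56.58864, keeping 63.41136.
Round 2 (the licensor proposes): the licensee can get 63.41136 next round, worth 0.63 × 63.41136 = 39.9491568 now. The licensor offers 39.9491568 and keeps 120 − 39.9491568 = 80.0508432.
Round 1 (the licensee proposes): the licensor can get 80.0508432 next round, worth 0.62 × 80.0508432 = 49.631522784 now; the licensee offers that and keeps 70.368477216.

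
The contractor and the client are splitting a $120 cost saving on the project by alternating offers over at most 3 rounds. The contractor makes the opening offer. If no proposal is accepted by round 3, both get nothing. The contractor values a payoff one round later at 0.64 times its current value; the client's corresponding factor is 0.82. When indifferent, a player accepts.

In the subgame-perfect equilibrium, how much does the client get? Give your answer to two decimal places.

Round 3 (the contractor proposes): the client will accept anything ≥ 0, so the contractor offers 0 and keeps 120.
Round 2 (the client proposes): the contractor can get 120 next round, worth 0.64 × 120 = 76.8 now, so the client offers 76.8, keeping 43.2.
Round 1 (the contractor proposes): the client can get 43.2 next round, worth 0.82 × 43.2 = 35.424 now; the contractor offers that and keeps 84.576.

35.42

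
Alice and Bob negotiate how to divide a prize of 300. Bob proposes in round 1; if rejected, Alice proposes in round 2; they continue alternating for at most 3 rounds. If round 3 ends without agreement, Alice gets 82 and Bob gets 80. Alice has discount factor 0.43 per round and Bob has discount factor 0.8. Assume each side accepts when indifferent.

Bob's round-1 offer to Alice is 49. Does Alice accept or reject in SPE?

Reject

Round 3 (Bob proposes): Alice gets 82 if talks fail, so Bob offers 82 and keeps 218.
Round 2 (Alice proposes): Bob can get 218 next round, worth 0.8 × 218 = 174.4 now. Alice offers 174.4 and keeps 300 − 174.4 = 125.6.
So by rejecting in round 1, Alice gets 125.6 next round, worth 0.43 × 125.6 = 54.008 now.
Offer 49 < 54.008, so Alice rejects.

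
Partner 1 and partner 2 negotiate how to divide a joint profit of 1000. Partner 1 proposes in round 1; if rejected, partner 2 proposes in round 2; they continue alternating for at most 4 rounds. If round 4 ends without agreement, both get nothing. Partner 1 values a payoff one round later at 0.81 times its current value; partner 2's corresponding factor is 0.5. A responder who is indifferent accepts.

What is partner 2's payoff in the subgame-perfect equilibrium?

297.5

Round 4 (partner 2 proposes): partner 1 will accept anything ≥ 0, so partner 2 offers 0 and keeps 1000.
Round 3 (partner 1 proposes): partner 2 can get 1000 next round, worth 0.5 × 1000 = 500 now, so partner 1 offers 500, keeping 500.
Round 2 (partner 2 proposes): partner 1 can get 500 next round, worth 0.81 × 500 = 405 now, so partner 2 offers 405, keeping 595.
Round 1 (partner 1 proposes): partner 2 can get 595 next round, worth 0.5 × 595 = 297.5 now, so partner 1 offers 297.5, keeping 702.5.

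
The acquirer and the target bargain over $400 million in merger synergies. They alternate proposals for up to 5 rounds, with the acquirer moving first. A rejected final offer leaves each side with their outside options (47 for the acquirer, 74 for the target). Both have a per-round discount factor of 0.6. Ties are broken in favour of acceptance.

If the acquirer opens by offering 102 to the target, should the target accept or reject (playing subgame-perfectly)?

Round 5 (the acquirer proposes): the target gets 74 if talks fail, so the acquirer offers 74 and keeps 326.
Round 4 (the target proposes): the acquirer can get 326 next round, worth 0.6 × 326 = 195.6 now; the target offers that and keeps 204.4.
Round 3 (the acquirer proposes): the target can get 204.4 next round, worth 0.6 × 204.4 = 122.64 now; the acquirer offers that and keeps 277.36.
Round 2 (the target proposes): the acquirer can get 277.36 next round, worth 0.6 × 277.36 = 166.416 now; the target offers that and keeps 233.584.
So by rejecting in round 1, the target gets 233.584 next round, worth 0.6 × 233.584 = 140.1504 now.
Offer 102 < 140.1504, so the target rejects.

Reject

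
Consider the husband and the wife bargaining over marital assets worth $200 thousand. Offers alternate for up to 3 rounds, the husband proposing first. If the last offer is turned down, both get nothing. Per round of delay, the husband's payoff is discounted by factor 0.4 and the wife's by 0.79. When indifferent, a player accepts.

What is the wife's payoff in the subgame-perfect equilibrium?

Round 3 (the husband proposes): the wife will accept anything ≥ 0, so the husband offers 0 and keeps 200.
Round 2 (the wife proposes): the husband can get 200 next round, worth 0.4 × 200 = 80 now, so the wife offers 80, keeping 120.
Round 1 (the husband proposes): the wife can get 120 next round, worth 0.79 × 120 = 94.8 now. The husband offers 94.8 and keeps 200 − 94.8 = 105.2.

94.8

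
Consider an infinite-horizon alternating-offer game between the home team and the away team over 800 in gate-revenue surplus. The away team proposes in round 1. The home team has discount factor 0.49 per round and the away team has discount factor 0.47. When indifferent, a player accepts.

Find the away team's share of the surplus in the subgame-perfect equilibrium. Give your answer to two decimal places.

530.08

In a stationary SPE each proposer offers the other exactly their discounted continuation value.
If the away team keeps x when proposing and the home team keeps y when proposing, then x = 800 − 0.49y and y = 800 − 0.47x.
Solving: x = 800(1 − 0.49) / (1 − 0.47·0.49) = 408 / 0.7697 ≈ 530.0767.
The home team gets 800 − 530.0767 ≈ 269.9233.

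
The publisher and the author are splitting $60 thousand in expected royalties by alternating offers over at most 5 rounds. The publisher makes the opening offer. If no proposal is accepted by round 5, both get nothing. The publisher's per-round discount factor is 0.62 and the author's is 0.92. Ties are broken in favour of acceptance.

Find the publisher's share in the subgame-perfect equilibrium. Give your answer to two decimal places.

By backward induction:
Round 5 (the publisher proposes): the author will accept anything ≥ 0, so the publisher offers 0 and keeps 60.
Round 4 (the author proposes): the publisher can get 60 next round, worth 0.62 × 60 = 37.2 now; the author offers that and keeps 22.8.
Round 3 (the publisher proposes): the author can get 22.8 next round, worth 0.92 × 22.8 = 20.976 now; the publisher offers that and keeps 39.024.
Round 2 (the author proposes): the publisher can get 39.024 next round, worth 0.62 × 39.024 = 24.19488 now, so the author offers 24.19488, keeping 35.80512.
Round 1 (the publisher proposes): the author can get 35.80512 next round, worth 0.92 × 35.80512 = 32.9407104 now, so the publisher offers 32.9407104, keeping 27.0592896.

27.06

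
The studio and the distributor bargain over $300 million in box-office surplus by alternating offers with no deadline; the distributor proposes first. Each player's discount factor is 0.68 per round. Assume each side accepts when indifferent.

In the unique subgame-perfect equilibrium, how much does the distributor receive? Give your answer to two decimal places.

When the distributor proposes, the studio accepts any offer worth at least 0.68 times what the studio would get by proposing next round; and vice versa.
This gives x = 300 − 0.68y and y = 300 − 0.68x, where x and y are each side's share when it proposes.
Hence (1 − 0.68·0.68)x = 300(1 − 0.68), i.e. 0.5376·x = 96.
x ≈ 178.5714; the studio's share is 300 − x ≈ 121.4286.

178.57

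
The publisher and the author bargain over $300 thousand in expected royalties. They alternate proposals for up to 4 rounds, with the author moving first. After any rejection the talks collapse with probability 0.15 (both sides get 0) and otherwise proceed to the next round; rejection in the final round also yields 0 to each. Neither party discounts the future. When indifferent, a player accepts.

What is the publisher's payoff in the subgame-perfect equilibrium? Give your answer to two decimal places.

222.49

Round 4 (the publisher proposes): the author will accept anything ≥ 0, so the publisher offers 0 and keeps 300.
Round 3 (the author proposes): rejecting gives the publisher an expected 0.85 × 300 = 255; the author offers that and keeps 45.
Round 2 (the publisher proposes): rejecting gives the author an expected 0.85 × 45 = 38.25; the publisher offers that and keeps 261.75.
Round 1 (the author proposes): rejecting gives the publisher an expected 0.85 × 261.75 = 222.4875, so the author offers 222.4875, keeping 77.5125.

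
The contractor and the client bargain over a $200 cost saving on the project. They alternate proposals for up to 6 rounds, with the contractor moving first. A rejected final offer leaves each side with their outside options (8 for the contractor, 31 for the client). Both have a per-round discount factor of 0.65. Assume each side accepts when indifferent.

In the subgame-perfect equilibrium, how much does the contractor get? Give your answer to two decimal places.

Round 6 (the client proposes): the contractor gets 8 if talks fail, so the client offers 8 and keeps 192.
Round 5 (the contractor proposes): the client can get 192 next round, worth 0.65 × 192 = 124.8 now, so the contractor offers 124.8, keeping 75.2.
Round 4 (the client proposes): the contractor can get 75.2 next round, worth 0.65 × 75.2 = 48.88 now, so the client offers 48.88, keeping 151.12.
Round 3 (the contractor proposes): the client can get 151.12 next round, worth 0.65 × 151.12 = 98.228 now, so the contractor offers 98.228, keeping 101.772.
Round 2 (the client proposes): the contractor can get 101.772 next round, worth 0.65 × 101.772 = 66.1518 now. The client offers 66.1518 and keeps 200 − 66.1518 = 133.8482.
Round 1 (the contractor proposes): the client can get 133.8482 next round, worth 0.65 × 133.8482 = 87.00133 now, so the contractor offers 87.00133, keeping 112.99867.

113.00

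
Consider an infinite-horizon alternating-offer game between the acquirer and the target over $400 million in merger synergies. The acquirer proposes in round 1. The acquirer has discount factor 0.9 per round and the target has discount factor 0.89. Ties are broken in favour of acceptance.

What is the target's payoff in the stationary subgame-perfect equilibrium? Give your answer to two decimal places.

178.89

In a stationary SPE each proposer offers the other exactly their discounted continuation value.
If the acquirer keeps x when proposing and the target keeps y when proposing, then x = 400 − 0.89y and y = 400 − 0.9x.
Solving: x = 400(1 − 0.89) / (1 − 0.9·0.89) = 44 / 0.199 ≈ 221.1055.
The target gets 400 − 221.1055 ≈ 178.8945.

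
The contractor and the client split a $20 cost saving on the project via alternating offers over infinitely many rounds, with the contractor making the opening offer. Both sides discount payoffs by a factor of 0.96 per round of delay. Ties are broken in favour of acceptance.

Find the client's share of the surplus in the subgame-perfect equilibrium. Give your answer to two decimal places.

9.80

When the contractor proposes, the client accepts any offer worth at least 0.96 times what the client would get by proposing next round; and vice versa.
This gives x = 20 − 0.96y and y = 20 − 0.96x, where x and y are each side's share when it proposes.
Hence (1 − 0.96·0.96)x = 20(1 − 0.96), i.e. 0.0784·x = 0.8.
x ≈ 10.2041; the client's share is 20 − x ≈ 9.7959.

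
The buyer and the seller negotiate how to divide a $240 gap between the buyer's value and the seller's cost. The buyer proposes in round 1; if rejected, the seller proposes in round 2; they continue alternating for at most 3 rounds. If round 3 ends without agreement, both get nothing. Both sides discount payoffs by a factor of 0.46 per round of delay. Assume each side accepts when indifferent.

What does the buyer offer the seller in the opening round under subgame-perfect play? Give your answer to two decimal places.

Round 3 (the buyer proposes): the seller will accept anything ≥ 0, so the buyer offers 0 and keeps 240.
Round 2 (the seller proposes): the buyer can get 240 next round, worth 0.46 × 240 = 110.4 now. The seller offers 110.4 and keeps 240 − 110.4 = 129.6.
Round 1 (the buyer proposes): the seller can get 129.6 next round, worth 0.46 × 129.6 = 59.616 now; the buyer offers that and keeps 180.384.

59.62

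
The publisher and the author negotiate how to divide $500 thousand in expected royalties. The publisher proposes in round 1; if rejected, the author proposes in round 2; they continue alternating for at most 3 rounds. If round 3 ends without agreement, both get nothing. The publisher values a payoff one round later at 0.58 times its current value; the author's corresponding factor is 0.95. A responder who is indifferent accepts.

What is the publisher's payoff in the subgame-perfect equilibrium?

300.5

Round 3 (the publisher proposes): the author will accept anything ≥ 0, so the publisher offers 0 and keeps 500.
Round 2 (the author proposes): the publisher can get 500 next round, worth 0.58 × 500 = 290 now. The author offers 290 and keeps 500 − 290 = 210.
Round 1 (the publisher proposes): the author can get 210 next round, worth 0.95 × 210 = 199.5 now, so the publisher offers 199.5, keeping 300.5.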